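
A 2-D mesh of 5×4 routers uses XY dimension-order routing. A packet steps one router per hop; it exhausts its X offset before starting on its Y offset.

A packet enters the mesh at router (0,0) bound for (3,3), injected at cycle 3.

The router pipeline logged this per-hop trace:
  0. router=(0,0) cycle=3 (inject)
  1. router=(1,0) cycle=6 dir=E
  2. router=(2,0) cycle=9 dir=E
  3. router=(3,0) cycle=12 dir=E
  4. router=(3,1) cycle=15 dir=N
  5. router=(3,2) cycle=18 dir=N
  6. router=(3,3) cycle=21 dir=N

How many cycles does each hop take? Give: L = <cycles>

L = 3

Between hops 0 and 1 the cycle counter advances 6 − 3 = 3.
Each hop adds L, hence L = 3.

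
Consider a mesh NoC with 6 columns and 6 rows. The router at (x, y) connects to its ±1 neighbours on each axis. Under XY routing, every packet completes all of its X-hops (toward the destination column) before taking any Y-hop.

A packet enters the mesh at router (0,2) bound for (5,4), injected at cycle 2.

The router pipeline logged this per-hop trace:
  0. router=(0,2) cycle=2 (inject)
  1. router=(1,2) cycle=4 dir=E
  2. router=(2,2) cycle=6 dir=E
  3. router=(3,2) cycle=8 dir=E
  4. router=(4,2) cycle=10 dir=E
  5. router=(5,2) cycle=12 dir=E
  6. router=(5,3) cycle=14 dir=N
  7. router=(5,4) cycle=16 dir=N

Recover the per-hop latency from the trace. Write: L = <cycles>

L = 2

cyc[1] − cyc[0] = 4 − 2 = 2.
One hop costs L cycles, so L = 2.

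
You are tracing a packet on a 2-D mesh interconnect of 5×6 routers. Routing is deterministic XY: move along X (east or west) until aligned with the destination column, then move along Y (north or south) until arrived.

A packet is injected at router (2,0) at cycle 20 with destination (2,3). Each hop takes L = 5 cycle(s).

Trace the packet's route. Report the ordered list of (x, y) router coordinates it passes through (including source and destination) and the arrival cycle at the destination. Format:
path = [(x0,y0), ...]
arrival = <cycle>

path = [(2,0), (2,1), (2,2), (2,3)]
arrival = 35

  0. router=(2,0) cycle=20 (inject)
  1. router=(2,1) cycle=25 dir=N
  2. router=(2,2) cycle=30 dir=N
  3. router=(2,3) cycle=35 dir=N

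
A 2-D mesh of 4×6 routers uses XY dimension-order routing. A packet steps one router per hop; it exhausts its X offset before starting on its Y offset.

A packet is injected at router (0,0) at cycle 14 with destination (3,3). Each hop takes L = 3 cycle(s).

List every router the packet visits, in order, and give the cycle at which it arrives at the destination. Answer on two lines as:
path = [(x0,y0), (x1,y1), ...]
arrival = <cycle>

#0 — 0,0 | c14
#1 — 1,0 | c17 | E
#2 — 2,0 | c20 | E
#3 — 3,0 | c23 | E
#4 — 3,1 | c26 | N
#5 — 3,2 | c29 | N
#6 — 3,3 | c32 | N

path = [(0,0), (1,0), (2,0), (3,0), (3,1), (3,2), (3,3)]
arrival = 32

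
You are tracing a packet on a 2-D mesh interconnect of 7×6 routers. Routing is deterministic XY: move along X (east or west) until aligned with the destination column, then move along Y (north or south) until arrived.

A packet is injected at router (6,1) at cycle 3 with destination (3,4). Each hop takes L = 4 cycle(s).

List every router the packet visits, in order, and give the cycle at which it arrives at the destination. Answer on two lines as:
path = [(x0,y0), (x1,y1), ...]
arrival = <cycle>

#0 — 6,1 | c3
#1 — 5,1 | c7 | W
#2 — 4,1 | c11 | W
#3 — 3,1 | c15 | W
#4 — 3,2 | c19 | N
#5 — 3,3 | c23 | N
#6 — 3,4 | c27 | N

path = [(6,1), (5,1), (4,1), (3,1), (3,2), (3,3), (3,4)]
arrival = 27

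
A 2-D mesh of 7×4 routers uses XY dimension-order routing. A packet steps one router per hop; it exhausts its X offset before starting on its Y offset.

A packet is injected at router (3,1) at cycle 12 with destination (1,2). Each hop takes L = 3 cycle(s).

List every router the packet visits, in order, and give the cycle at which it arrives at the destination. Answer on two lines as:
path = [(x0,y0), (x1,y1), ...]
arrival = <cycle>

path = [(3,1), (2,1), (1,1), (1,2)]
arrival = 21

t=12: at (3,1)
t=15: at (2,1) after W
t=18: at (1,1) after W
t=21: at (1,2) after N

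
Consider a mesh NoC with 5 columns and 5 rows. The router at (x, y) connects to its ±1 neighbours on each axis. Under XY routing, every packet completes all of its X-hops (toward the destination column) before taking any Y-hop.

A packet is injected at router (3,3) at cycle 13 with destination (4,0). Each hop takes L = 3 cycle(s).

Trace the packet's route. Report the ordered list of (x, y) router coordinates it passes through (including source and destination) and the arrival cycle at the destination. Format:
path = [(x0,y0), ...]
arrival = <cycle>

src (3,3)  cyc=13
E→(4,3)  cyc=16
S→(4,2)  cyc=19
S→(4,1)  cyc=22
S→(4,0)  cyc=25

path = [(3,3), (4,3), (4,2), (4,1), (4,0)]
arrival = 25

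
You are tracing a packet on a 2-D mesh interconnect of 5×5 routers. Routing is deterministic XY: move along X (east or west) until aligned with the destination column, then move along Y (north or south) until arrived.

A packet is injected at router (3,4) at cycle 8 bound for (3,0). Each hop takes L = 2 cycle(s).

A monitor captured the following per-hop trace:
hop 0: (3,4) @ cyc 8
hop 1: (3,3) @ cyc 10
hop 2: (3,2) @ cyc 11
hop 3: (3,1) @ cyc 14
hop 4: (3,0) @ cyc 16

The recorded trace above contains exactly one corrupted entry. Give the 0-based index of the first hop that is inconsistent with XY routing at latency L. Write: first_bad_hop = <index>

first_bad_hop = 2

[1] (+0,-1) / 2c ⇒ ok
[2] (+0,-1) / 1c ⇒ BAD: Δcyc=1≠L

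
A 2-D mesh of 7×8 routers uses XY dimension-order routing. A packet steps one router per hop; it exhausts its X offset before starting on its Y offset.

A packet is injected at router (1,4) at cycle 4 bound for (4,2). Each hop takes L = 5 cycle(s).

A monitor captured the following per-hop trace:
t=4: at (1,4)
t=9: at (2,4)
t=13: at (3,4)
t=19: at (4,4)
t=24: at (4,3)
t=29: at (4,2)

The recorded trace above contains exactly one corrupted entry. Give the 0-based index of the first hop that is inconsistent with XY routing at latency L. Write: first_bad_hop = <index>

  1: Δx=+1 Δy=+0 Δt=5 [ok]
  2: Δx=+1 Δy=+0 Δt=4 [BAD: Δcyc=4≠L]

first_bad_hop = 2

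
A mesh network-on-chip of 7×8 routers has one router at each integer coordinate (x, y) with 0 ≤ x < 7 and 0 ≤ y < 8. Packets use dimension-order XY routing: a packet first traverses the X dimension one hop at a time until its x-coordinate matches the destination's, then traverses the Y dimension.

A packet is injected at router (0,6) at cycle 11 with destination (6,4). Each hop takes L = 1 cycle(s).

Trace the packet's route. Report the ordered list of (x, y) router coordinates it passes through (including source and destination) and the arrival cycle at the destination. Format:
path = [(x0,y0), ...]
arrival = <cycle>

hop 0: (0,6) @ cyc 11
hop 1: (1,6) @ cyc 12  [E]
hop 2: (2,6) @ cyc 13  [E]
hop 3: (3,6) @ cyc 14  [E]
hop 4: (4,6) @ cyc 15  [E]
hop 5: (5,6) @ cyc 16  [E]
hop 6: (6,6) @ cyc 17  [E]
hop 7: (6,5) @ cyc 18  [S]
hop 8: (6,4) @ cyc 19  [S]

path = [(0,6), (1,6), (2,6), (3,6), (4,6), (5,6), (6,6), (6,5), (6,4)]
arrival = 19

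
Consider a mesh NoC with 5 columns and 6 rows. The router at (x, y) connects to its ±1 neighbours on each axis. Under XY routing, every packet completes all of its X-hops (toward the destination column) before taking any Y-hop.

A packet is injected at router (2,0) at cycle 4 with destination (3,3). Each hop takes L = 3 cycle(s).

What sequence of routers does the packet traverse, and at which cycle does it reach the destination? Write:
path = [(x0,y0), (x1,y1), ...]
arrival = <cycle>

path = [(2,0), (3,0), (3,1), (3,2), (3,3)]
arrival = 16

src (2,0)  cyc=4
E→(3,0)  cyc=7
N→(3,1)  cyc=10
N→(3,2)  cyc=13
N→(3,3)  cyc=16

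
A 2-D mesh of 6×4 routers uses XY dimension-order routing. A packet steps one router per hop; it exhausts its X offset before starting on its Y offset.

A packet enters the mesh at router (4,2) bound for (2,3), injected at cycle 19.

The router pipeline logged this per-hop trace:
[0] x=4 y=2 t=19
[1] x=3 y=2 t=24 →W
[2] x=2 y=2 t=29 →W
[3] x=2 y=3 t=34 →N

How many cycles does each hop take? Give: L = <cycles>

From hop 0 (19) to hop 1 (24): +5 cycles.
Per-hop latency L = Δcyc = 5.

L = 5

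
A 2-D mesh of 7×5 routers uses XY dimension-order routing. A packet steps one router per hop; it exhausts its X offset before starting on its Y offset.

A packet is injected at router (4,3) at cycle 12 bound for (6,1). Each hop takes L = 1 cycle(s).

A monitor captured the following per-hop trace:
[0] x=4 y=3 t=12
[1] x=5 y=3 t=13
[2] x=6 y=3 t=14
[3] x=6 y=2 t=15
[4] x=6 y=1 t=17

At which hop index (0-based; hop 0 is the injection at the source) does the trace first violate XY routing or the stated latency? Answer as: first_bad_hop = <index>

[1] (+1,+0) / 1c ⇒ ok
[2] (+1,+0) / 1c ⇒ ok
[3] (+0,-1) / 1c ⇒ ok
[4] (+0,-1) / 2c ⇒ BAD: Δcyc=2≠L

first_bad_hop = 4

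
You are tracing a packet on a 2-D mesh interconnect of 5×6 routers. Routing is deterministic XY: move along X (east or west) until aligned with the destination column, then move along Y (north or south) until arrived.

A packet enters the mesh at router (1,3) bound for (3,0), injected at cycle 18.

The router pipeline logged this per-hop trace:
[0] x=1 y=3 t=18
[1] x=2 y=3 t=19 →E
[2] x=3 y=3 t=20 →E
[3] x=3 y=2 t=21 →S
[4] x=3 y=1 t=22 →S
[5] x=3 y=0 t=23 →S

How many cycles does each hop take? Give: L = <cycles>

Between hops 0 and 1 the cycle counter advances 19 − 18 = 1.
Per-hop latency L = Δcyc = 1.

L = 1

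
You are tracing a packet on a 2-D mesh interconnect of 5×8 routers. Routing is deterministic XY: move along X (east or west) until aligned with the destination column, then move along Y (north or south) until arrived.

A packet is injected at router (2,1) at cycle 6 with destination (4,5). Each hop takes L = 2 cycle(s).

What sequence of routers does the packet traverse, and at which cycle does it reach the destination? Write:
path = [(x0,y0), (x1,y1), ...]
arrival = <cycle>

#0 — 2,1 | c6
#1 — 3,1 | c8 | E
#2 — 4,1 | c10 | E
#3 — 4,2 | c12 | N
#4 — 4,3 | c14 | N
#5 — 4,4 | c16 | N
#6 — 4,5 | c18 | N

path = [(2,1), (3,1), (4,1), (4,2), (4,3), (4,4), (4,5)]
arrival = 18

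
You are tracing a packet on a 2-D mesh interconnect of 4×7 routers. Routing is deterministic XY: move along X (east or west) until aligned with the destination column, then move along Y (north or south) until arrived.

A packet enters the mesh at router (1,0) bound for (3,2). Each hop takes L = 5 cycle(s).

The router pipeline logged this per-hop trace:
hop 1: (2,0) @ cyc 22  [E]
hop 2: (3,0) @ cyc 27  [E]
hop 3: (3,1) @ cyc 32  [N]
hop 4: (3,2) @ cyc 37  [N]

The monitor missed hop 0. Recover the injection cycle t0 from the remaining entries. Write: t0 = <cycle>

t0 = 17

Hop 1 reached at cycle 22; hop k is at t0 + k·L.
Therefore t0 = 22 − L = 17.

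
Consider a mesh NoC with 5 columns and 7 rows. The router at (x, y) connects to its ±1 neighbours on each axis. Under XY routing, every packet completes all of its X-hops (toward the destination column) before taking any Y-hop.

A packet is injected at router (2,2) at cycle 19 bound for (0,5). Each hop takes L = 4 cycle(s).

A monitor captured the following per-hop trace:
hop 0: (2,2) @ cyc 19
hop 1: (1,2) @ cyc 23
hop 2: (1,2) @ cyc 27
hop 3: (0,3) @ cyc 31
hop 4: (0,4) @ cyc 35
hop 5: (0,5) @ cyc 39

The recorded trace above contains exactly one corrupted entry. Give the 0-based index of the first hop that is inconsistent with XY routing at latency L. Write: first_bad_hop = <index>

hop 1: step (-1,+0), +4 cyc — ok
hop 2: step (+0,+0), +4 cyc — BAD: non-unit step

first_bad_hop = 2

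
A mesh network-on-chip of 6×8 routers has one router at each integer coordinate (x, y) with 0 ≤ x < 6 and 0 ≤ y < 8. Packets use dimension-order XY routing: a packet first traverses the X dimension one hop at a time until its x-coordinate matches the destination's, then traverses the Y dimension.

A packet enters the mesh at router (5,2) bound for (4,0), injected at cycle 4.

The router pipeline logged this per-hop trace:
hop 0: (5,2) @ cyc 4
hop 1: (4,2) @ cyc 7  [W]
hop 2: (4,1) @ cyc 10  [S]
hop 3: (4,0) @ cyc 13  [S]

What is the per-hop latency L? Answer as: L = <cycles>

Δcyc across hop 0→1: 7 − 4 = 3.
Per-hop latency L = Δcyc = 3.

L = 3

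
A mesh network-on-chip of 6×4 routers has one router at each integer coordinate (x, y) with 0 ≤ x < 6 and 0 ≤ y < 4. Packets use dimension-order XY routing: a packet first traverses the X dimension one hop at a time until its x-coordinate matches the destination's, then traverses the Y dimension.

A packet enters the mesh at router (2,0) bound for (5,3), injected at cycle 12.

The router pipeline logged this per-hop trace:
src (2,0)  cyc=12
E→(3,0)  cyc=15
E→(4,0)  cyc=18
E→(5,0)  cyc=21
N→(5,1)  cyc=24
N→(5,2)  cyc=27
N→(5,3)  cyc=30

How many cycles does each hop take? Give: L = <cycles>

L = 3

cyc[1] − cyc[0] = 15 − 12 = 3.
One hop costs L cycles, so L = 3.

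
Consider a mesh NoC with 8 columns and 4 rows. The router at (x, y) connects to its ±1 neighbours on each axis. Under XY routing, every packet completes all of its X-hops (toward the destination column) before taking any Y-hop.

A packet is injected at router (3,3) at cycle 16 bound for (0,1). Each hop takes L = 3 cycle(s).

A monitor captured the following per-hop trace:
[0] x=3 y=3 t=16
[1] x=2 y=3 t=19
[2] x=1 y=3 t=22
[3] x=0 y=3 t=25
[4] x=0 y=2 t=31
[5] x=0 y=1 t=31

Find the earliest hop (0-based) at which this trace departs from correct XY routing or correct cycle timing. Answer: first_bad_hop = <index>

  1: Δx=-1 Δy=+0 Δt=3 [ok]
  2: Δx=-1 Δy=+0 Δt=3 [ok]
  3: Δx=-1 Δy=+0 Δt=3 [ok]
  4: Δx=+0 Δy=-1 Δt=6 [BAD: Δcyc=6≠L]

first_bad_hop = 4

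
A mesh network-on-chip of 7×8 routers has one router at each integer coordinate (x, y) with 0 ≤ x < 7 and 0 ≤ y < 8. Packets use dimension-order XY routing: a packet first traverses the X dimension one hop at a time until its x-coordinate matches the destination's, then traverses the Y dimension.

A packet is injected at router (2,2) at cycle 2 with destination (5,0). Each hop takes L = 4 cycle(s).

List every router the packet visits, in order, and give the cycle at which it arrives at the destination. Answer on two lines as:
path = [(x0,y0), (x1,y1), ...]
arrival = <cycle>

  0. router=(2,2) cycle=2 (inject)
  1. router=(3,2) cycle=6 dir=E
  2. router=(4,2) cycle=10 dir=E
  3. router=(5,2) cycle=14 dir=E
  4. router=(5,1) cycle=18 dir=S
  5. router=(5,0) cycle=22 dir=S

path = [(2,2), (3,2), (4,2), (5,2), (5,1), (5,0)]
arrival = 22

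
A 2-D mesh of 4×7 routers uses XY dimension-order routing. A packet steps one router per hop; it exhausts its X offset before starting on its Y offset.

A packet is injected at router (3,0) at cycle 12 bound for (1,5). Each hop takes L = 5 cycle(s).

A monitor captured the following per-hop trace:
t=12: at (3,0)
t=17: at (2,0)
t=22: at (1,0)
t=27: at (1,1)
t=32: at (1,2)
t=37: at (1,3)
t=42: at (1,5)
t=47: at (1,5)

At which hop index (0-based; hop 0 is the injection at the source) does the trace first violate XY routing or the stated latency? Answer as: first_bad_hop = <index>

hop 1: step (-1,+0), +5 cyc — ok
hop 2: step (-1,+0), +5 cyc — ok
hop 3: step (+0,+1), +5 cyc — ok
hop 4: step (+0,+1), +5 cyc — ok
hop 5: step (+0,+1), +5 cyc — ok
hop 6: step (+0,+2), +5 cyc — BAD: non-unit step

first_bad_hop = 6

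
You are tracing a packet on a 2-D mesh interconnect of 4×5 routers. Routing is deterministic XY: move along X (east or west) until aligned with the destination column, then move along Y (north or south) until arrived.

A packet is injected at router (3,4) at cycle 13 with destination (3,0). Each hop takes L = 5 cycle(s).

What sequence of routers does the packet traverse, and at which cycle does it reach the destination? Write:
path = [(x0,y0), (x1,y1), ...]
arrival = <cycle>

path = [(3,4), (3,3), (3,2), (3,1), (3,0)]
arrival = 33

[0] x=3 y=4 t=13
[1] x=3 y=3 t=18 →S
[2] x=3 y=2 t=23 →S
[3] x=3 y=1 t=28 →S
[4] x=3 y=0 t=33 →S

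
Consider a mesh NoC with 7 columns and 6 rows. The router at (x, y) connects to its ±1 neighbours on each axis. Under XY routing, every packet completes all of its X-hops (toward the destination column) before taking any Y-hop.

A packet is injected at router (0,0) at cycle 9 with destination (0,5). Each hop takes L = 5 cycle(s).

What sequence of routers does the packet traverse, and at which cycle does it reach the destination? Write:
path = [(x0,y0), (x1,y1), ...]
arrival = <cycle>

path = [(0,0), (0,1), (0,2), (0,3), (0,4), (0,5)]
arrival = 34

#0 — 0,0 | c9
#1 — 0,1 | c14 | N
#2 — 0,2 | c19 | N
#3 — 0,3 | c24 | N
#4 — 0,4 | c29 | N
#5 — 0,5 | c34 | N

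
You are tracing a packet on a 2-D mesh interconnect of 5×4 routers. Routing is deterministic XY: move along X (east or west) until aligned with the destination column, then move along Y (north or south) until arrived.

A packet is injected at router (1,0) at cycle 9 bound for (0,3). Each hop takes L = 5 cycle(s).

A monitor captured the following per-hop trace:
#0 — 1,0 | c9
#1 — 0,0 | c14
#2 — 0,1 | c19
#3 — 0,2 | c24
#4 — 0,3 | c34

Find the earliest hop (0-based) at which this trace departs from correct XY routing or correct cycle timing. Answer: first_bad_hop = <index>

[1] (-1,+0) / 5c ⇒ ok
[2] (+0,+1) / 5c ⇒ ok
[3] (+0,+1) / 5c ⇒ ok
[4] (+0,+1) / 10c ⇒ BAD: Δcyc=10≠L

first_bad_hop = 4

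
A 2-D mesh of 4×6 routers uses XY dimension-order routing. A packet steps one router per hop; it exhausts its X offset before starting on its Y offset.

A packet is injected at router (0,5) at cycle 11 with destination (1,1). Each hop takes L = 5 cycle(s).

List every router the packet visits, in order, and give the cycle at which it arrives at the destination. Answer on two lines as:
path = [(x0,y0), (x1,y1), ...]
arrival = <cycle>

path = [(0,5), (1,5), (1,4), (1,3), (1,2), (1,1)]
arrival = 36

hop 0: (0,5) @ cyc 11
hop 1: (1,5) @ cyc 16  [E]
hop 2: (1,4) @ cyc 21  [S]
hop 3: (1,3) @ cyc 26  [S]
hop 4: (1,2) @ cyc 31  [S]
hop 5: (1,1) @ cyc 36  [S]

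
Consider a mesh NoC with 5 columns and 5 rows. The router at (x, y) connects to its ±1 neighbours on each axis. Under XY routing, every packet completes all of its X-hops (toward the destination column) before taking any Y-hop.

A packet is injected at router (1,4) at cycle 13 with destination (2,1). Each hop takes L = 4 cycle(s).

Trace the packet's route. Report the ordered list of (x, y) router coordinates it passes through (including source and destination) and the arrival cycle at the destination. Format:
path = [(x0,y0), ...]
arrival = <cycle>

src (1,4)  cyc=13
E→(2,4)  cyc=17
S→(2,3)  cyc=21
S→(2,2)  cyc=25
S→(2,1)  cyc=29

path = [(1,4), (2,4), (2,3), (2,2), (2,1)]
arrival = 29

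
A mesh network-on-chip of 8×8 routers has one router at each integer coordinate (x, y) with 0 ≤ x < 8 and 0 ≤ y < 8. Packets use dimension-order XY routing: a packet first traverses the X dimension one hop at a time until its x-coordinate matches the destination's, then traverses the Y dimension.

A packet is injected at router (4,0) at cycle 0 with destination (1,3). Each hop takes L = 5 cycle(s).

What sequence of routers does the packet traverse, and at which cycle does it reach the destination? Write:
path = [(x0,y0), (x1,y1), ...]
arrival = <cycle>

path = [(4,0), (3,0), (2,0), (1,0), (1,1), (1,2), (1,3)]
arrival = 30

#0 — 4,0 | c0
#1 — 3,0 | c5 | W
#2 — 2,0 | c10 | W
#3 — 1,0 | c15 | W
#4 — 1,1 | c20 | N
#5 — 1,2 | c25 | N
#6 — 1,3 | c30 | N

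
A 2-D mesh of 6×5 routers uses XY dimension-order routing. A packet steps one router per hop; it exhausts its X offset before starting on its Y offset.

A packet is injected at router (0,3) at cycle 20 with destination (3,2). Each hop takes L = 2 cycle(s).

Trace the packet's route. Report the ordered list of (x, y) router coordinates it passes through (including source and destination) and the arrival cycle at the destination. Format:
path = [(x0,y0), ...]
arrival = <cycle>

path = [(0,3), (1,3), (2,3), (3,3), (3,2)]
arrival = 28

src (0,3)  cyc=20
E→(1,3)  cyc=22
E→(2,3)  cyc=24
E→(3,3)  cyc=26
S→(3,2)  cyc=28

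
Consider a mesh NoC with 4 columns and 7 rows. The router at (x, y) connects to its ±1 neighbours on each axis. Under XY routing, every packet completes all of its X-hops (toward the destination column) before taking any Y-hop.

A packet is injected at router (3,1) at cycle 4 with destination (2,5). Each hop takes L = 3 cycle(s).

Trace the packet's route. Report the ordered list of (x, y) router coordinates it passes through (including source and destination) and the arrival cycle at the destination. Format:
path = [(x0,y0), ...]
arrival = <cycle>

  0. router=(3,1) cycle=4 (inject)
  1. router=(2,1) cycle=7 dir=W
  2. router=(2,2) cycle=10 dir=N
  3. router=(2,3) cycle=13 dir=N
  4. router=(2,4) cycle=16 dir=N
  5. router=(2,5) cycle=19 dir=N

path = [(3,1), (2,1), (2,2), (2,3), (2,4), (2,5)]
arrival = 19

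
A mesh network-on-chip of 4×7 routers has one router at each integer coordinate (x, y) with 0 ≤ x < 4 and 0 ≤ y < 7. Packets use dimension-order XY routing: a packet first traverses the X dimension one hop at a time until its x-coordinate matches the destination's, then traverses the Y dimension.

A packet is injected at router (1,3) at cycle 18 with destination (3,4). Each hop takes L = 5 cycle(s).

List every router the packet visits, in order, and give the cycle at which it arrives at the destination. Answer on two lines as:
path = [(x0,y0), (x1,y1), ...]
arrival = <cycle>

#0 — 1,3 | c18
#1 — 2,3 | c23 | E
#2 — 3,3 | c28 | E
#3 — 3,4 | c33 | N

path = [(1,3), (2,3), (3,3), (3,4)]
arrival = 33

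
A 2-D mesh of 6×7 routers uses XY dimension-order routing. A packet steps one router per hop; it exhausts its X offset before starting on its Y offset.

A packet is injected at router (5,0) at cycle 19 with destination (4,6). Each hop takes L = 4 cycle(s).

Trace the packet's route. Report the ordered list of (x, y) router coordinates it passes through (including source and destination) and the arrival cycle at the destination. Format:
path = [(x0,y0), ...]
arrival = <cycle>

path = [(5,0), (4,0), (4,1), (4,2), (4,3), (4,4), (4,5), (4,6)]
arrival = 47

t=19: at (5,0)
t=23: at (4,0) after W
t=27: at (4,1) after N
t=31: at (4,2) after N
t=35: at (4,3) after N
t=39: at (4,4) after N
t=43: at (4,5) after N
t=47: at (4,6) after N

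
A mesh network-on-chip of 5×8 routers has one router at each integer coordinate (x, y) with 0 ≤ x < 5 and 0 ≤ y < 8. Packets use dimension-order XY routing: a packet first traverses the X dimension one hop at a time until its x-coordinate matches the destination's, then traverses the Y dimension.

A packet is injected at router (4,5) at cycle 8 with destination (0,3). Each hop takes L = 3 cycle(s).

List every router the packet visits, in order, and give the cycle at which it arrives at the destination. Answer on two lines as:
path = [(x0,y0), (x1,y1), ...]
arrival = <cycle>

path = [(4,5), (3,5), (2,5), (1,5), (0,5), (0,4), (0,3)]
arrival = 26

hop 0: (4,5) @ cyc 8
hop 1: (3,5) @ cyc 11  [W]
hop 2: (2,5) @ cyc 14  [W]
hop 3: (1,5) @ cyc 17  [W]
hop 4: (0,5) @ cyc 20  [W]
hop 5: (0,4) @ cyc 23  [S]
hop 6: (0,3) @ cyc 26  [S]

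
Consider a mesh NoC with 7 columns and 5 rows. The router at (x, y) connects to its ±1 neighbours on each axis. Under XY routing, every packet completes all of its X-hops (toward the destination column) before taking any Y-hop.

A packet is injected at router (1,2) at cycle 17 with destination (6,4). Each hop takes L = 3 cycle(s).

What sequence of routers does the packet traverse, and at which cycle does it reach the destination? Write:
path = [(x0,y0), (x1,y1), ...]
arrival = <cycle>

t=17: at (1,2)
t=20: at (2,2) after E
t=23: at (3,2) after E
t=26: at (4,2) after E
t=29: at (5,2) after E
t=32: at (6,2) after E
t=35: at (6,3) after N
t=38: at (6,4) after N

path = [(1,2), (2,2), (3,2), (4,2), (5,2), (6,2), (6,3), (6,4)]
arrival = 38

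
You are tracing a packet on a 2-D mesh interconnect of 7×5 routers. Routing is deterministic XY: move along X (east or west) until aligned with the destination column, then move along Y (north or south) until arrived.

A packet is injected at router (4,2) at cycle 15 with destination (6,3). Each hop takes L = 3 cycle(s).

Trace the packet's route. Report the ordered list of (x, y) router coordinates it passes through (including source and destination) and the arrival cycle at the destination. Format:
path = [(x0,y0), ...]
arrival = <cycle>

path = [(4,2), (5,2), (6,2), (6,3)]
arrival = 24

t=15: at (4,2)
t=18: at (5,2) after E
t=21: at (6,2) after E
t=24: at (6,3) after N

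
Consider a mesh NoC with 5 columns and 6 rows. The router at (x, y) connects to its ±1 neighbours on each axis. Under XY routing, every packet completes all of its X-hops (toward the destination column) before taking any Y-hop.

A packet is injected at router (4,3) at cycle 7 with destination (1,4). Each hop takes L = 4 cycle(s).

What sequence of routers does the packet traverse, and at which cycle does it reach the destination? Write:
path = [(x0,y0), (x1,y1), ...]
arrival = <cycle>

path = [(4,3), (3,3), (2,3), (1,3), (1,4)]
arrival = 23

src (4,3)  cyc=7
W→(3,3)  cyc=11
W→(2,3)  cyc=15
W→(1,3)  cyc=19
N→(1,4)  cyc=23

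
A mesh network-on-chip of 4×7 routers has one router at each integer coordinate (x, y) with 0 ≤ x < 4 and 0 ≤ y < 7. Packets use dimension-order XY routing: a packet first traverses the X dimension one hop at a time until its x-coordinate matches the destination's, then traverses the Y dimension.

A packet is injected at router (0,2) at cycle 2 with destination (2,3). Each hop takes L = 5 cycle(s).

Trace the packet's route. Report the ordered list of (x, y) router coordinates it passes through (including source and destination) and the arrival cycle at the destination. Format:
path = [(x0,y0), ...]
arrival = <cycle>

path = [(0,2), (1,2), (2,2), (2,3)]
arrival = 17

src (0,2)  cyc=2
E→(1,2)  cyc=7
E→(2,2)  cyc=12
N→(2,3)  cyc=17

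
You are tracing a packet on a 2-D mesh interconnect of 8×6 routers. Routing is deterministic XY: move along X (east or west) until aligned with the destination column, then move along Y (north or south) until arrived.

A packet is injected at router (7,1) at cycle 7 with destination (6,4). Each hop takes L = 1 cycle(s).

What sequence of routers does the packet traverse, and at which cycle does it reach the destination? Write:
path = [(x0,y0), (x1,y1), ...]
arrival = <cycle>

src (7,1)  cyc=7
W→(6,1)  cyc=8
N→(6,2)  cyc=9
N→(6,3)  cyc=10
N→(6,4)  cyc=11

path = [(7,1), (6,1), (6,2), (6,3), (6,4)]
arrival = 11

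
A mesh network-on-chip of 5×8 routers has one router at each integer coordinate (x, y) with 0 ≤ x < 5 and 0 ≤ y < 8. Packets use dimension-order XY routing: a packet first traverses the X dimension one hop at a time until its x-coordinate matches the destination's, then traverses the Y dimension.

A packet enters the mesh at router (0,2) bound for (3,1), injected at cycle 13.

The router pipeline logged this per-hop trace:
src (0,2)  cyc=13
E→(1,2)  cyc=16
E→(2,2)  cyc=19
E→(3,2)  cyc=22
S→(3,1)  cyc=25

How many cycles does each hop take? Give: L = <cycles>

L = 3

Between hops 0 and 1 the cycle counter advances 16 − 13 = 3.
Per-hop latency L = Δcyc = 3.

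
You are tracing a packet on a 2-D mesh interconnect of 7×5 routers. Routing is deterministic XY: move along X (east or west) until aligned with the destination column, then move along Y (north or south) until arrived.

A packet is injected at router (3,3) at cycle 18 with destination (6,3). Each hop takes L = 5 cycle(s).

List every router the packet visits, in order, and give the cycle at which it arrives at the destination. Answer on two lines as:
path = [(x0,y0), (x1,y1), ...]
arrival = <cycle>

path = [(3,3), (4,3), (5,3), (6,3)]
arrival = 33

  0. router=(3,3) cycle=18 (inject)
  1. router=(4,3) cycle=23 dir=E
  2. router=(5,3) cycle=28 dir=E
  3. router=(6,3) cycle=33 dir=E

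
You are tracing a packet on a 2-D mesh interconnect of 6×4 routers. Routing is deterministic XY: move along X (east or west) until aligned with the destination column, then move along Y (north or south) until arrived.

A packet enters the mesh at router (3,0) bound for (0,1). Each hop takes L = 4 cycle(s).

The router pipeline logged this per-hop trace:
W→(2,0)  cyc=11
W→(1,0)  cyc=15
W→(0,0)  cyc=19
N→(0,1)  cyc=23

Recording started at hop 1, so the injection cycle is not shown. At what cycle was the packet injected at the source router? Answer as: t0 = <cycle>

Hop 1 reached at cycle 11; hop k is at t0 + k·L.
t0 = cyc[1] − L = 11 − 4 = 7.

t0 = 7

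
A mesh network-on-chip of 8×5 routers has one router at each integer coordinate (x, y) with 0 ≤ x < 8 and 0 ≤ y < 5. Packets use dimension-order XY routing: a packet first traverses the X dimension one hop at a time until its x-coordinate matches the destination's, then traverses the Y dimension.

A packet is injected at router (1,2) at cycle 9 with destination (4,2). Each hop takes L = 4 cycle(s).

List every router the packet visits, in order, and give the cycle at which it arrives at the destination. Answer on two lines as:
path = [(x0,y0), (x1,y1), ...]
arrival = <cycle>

hop 0: (1,2) @ cyc 9
hop 1: (2,2) @ cyc 13  [E]
hop 2: (3,2) @ cyc 17  [E]
hop 3: (4,2) @ cyc 21  [E]

path = [(1,2), (2,2), (3,2), (4,2)]
arrival = 21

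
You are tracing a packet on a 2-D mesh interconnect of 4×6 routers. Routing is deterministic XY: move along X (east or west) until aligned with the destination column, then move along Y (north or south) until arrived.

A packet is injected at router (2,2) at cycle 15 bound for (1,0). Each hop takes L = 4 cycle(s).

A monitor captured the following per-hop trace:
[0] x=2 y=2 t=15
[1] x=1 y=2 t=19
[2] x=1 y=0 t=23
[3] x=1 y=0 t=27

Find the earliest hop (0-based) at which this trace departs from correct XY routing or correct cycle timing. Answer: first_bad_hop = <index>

first_bad_hop = 2

[1] (-1,+0) / 4c ⇒ ok
[2] (+0,-2) / 4c ⇒ BAD: non-unit step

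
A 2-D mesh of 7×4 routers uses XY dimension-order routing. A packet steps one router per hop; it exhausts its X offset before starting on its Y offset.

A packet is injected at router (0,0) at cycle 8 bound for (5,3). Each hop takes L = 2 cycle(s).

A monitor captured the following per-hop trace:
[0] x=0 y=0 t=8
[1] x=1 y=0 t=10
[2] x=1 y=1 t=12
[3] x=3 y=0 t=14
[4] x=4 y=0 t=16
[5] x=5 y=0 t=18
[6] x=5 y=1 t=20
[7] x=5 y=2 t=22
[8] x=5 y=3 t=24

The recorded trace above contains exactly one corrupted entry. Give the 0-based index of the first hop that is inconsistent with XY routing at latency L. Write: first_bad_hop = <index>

hop 1: step (+1,+0), +2 cyc — ok
hop 2: step (+0,+1), +2 cyc — BAD: Y-move but x=1≠5

first_bad_hop = 2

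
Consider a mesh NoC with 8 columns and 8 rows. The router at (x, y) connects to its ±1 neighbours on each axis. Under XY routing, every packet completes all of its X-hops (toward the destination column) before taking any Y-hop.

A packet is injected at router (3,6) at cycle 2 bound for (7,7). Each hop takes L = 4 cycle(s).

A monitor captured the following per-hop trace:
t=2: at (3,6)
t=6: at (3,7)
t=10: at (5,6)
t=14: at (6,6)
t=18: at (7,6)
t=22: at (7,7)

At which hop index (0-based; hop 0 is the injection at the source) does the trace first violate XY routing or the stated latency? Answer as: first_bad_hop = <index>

first_bad_hop = 1

check 1→ d=(0,1) cyc+4: BAD: Y-move but x=3≠7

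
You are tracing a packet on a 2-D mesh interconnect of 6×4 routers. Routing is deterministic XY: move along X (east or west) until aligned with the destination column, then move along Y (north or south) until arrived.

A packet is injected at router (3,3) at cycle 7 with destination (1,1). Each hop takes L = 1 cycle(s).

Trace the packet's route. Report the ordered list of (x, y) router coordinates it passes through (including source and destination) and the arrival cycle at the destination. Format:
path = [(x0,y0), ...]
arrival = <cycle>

  0. router=(3,3) cycle=7 (inject)
  1. router=(2,3) cycle=8 dir=W
  2. router=(1,3) cycle=9 dir=W
  3. router=(1,2) cycle=10 dir=S
  4. router=(1,1) cycle=11 dir=S

path = [(3,3), (2,3), (1,3), (1,2), (1,1)]
arrival = 11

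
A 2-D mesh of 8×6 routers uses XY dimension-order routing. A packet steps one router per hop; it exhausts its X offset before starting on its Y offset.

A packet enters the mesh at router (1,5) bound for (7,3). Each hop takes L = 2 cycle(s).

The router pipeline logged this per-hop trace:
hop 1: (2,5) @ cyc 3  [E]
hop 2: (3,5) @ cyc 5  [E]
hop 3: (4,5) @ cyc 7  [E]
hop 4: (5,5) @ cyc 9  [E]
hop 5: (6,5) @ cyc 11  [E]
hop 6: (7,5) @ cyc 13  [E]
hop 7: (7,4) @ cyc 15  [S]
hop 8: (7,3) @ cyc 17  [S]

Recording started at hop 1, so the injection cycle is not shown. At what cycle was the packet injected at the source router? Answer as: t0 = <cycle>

t0 = 1

Hop 1 reached at cycle 3; hop k is at t0 + k·L.
So t0 = 3 − 1·2 = 1.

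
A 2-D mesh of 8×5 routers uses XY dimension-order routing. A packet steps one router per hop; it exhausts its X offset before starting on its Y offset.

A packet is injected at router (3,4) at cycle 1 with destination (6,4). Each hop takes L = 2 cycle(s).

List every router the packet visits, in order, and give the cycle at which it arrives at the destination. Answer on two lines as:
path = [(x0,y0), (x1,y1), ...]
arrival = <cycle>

path = [(3,4), (4,4), (5,4), (6,4)]
arrival = 7

src (3,4)  cyc=1
E→(4,4)  cyc=3
E→(5,4)  cyc=5
E→(6,4)  cyc=7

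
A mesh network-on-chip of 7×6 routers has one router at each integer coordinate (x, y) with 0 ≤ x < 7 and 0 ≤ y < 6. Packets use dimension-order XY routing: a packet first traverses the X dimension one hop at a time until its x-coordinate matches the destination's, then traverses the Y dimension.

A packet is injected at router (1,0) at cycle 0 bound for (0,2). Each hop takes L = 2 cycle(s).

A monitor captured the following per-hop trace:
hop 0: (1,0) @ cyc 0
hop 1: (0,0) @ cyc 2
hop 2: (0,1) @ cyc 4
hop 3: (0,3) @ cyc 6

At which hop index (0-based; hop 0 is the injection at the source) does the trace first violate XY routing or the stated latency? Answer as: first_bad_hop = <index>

first_bad_hop = 3

hop 1: step (-1,+0), +2 cyc — ok
hop 2: step (+0,+1), +2 cyc — ok
hop 3: step (+0,+2), +2 cyc — BAD: non-unit step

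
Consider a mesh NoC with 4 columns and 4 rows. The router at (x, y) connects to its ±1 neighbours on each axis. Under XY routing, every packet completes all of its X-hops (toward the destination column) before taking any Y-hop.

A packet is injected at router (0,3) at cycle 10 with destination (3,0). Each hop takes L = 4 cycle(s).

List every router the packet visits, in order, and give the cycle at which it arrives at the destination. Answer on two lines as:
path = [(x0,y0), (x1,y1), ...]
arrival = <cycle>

  0. router=(0,3) cycle=10 (inject)
  1. router=(1,3) cycle=14 dir=E
  2. router=(2,3) cycle=18 dir=E
  3. router=(3,3) cycle=22 dir=E
  4. router=(3,2) cycle=26 dir=S
  5. router=(3,1) cycle=30 dir=S
  6. router=(3,0) cycle=34 dir=S

path = [(0,3), (1,3), (2,3), (3,3), (3,2), (3,1), (3,0)]
arrival = 34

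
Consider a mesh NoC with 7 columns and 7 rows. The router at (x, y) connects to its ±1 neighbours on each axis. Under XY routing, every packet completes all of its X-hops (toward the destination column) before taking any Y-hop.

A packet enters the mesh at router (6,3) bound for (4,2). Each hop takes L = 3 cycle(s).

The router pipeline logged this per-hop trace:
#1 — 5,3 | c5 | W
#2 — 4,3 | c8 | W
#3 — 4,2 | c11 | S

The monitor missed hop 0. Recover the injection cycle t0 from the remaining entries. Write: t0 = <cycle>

t0 = 2

cyc[1] = 5 and cyc[k] = t0 + k·L for every k.
Therefore t0 = 5 − L = 2.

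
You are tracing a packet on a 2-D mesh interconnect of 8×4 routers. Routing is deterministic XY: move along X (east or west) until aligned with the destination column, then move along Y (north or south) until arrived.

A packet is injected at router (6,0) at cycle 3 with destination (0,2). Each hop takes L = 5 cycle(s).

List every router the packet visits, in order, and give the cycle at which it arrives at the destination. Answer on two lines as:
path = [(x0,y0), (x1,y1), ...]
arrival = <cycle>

path = [(6,0), (5,0), (4,0), (3,0), (2,0), (1,0), (0,0), (0,1), (0,2)]
arrival = 43

  0. router=(6,0) cycle=3 (inject)
  1. router=(5,0) cycle=8 dir=W
  2. router=(4,0) cycle=13 dir=W
  3. router=(3,0) cycle=18 dir=W
  4. router=(2,0) cycle=23 dir=W
  5. router=(1,0) cycle=28 dir=W
  6. router=(0,0) cycle=33 dir=W
  7. router=(0,1) cycle=38 dir=N
  8. router=(0,2) cycle=43 dir=N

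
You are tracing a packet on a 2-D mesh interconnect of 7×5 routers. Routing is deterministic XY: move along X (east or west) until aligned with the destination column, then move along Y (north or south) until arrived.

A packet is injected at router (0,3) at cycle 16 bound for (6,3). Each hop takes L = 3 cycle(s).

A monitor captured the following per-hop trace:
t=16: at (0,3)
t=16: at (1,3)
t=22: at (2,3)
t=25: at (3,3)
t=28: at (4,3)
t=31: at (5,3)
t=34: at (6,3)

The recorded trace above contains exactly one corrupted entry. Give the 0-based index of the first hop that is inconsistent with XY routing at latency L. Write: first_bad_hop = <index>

check 1→ d=(1,0) cyc+0: BAD: Δcyc=0≠L

first_bad_hop = 1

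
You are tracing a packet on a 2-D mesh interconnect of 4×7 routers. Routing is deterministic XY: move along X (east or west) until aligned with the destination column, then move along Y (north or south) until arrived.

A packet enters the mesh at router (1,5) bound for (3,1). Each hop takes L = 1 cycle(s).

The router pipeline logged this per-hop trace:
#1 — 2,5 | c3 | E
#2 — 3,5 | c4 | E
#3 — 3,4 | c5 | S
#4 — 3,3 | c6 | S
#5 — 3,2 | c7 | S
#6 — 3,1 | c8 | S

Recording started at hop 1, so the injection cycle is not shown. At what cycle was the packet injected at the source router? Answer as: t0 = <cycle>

Hop 1 reached at cycle 3; hop k is at t0 + k·L.
t0 = cyc[1] − L = 3 − 1 = 2.

t0 = 2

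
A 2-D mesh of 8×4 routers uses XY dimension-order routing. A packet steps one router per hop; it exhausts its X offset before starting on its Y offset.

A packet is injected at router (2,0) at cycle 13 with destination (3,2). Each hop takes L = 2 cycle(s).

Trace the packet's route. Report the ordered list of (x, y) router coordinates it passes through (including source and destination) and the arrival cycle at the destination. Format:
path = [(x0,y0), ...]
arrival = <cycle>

path = [(2,0), (3,0), (3,1), (3,2)]
arrival = 19

hop 0: (2,0) @ cyc 13
hop 1: (3,0) @ cyc 15  [E]
hop 2: (3,1) @ cyc 17  [N]
hop 3: (3,2) @ cyc 19  [N]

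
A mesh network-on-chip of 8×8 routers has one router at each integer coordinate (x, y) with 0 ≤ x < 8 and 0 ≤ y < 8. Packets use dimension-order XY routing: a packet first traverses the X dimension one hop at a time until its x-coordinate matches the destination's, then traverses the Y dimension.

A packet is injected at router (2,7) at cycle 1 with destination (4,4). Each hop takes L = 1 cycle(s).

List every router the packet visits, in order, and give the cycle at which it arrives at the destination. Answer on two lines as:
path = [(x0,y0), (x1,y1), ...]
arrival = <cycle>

path = [(2,7), (3,7), (4,7), (4,6), (4,5), (4,4)]
arrival = 6

[0] x=2 y=7 t=1
[1] x=3 y=7 t=2 →E
[2] x=4 y=7 t=3 →E
[3] x=4 y=6 t=4 →S
[4] x=4 y=5 t=5 →S
[5] x=4 y=4 t=6 →S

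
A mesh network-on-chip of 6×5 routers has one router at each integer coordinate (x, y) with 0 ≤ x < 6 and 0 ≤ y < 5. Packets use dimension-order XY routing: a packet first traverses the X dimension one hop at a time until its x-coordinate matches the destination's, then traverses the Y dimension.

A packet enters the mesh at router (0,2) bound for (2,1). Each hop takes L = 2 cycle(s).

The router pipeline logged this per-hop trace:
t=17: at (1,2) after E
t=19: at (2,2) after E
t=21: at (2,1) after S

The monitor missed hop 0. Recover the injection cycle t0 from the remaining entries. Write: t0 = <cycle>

t0 = 15

cyc[1] = 17 and cyc[k] = t0 + k·L for every k.
So t0 = 17 − 1·2 = 15.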